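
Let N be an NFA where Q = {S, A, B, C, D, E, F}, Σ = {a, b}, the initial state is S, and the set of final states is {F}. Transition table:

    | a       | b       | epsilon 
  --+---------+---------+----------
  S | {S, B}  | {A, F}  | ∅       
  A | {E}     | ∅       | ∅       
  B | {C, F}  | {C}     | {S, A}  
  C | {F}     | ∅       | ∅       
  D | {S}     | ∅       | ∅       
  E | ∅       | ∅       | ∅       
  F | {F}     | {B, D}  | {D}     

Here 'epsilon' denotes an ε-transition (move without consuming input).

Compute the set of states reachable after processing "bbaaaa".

Start in {S}.
Read 'b': S→{A, F}; union {A, F}; ε-closure = {A, D, F}.
Read 'b': A→∅, D→∅, F→{B, D}; union {B, D}; ε-closure = {S, A, B, D}.
Read 'a': S→{S, B}, A→{E}, B→{C, F}, D→{S}; union {S, B, C, E, F}; ε-closure = {S, A, B, C, D, E, F}.
Read 'a': S→{S, B}, A→{E}, B→{C, F}, C→{F}, D→{S}, E→∅, F→{F}; union {S, B, C, E, F}; ε-closure = {S, A, B, C, D, E, F}.
Read 'a': S→{S, B}, A→{E}, B→{C, F}, C→{F}, D→{S}, E→∅, F→{F}; union {S, B, C, E, F}; ε-closure = {S, A, B, C, D, E, F}.
Read 'a': S→{S, B}, A→{E}, B→{C, F}, C→{F}, D→{S}, E→∅, F→{F}; union {S, B, C, E, F}; ε-closure = {S, A, B, C, D, E, F}.

{S, A, B, C, D, E, F}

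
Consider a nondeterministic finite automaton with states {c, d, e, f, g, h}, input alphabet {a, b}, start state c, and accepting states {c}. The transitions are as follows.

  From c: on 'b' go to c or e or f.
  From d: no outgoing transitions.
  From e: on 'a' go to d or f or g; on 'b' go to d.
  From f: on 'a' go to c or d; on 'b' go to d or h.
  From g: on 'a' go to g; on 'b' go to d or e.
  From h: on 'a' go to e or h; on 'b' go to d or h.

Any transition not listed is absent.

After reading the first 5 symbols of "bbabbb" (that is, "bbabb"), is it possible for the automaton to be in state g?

No

Start in {c}.
Read 'b': c→{c, e, f}; now {c, e, f}.
Read 'b': c→{c, e, f}, e→{d}, f→{d, h}; now {c, d, e, f, h}.
Read 'a': c→∅, d→∅, e→{d, f, g}, f→{c, d}, h→{e, h}; now {c, d, e, f, g, h}.
Read 'b': c→{c, e, f}, d→∅, e→{d}, f→{d, h}, g→{d, e}, h→{d, h}; now {c, d, e, f, h}.
Read 'b': c→{c, e, f}, d→∅, e→{d}, f→{d, h}, h→{d, h}; now {c, d, e, f, h}.
State g is not in {c, d, e, f, h}.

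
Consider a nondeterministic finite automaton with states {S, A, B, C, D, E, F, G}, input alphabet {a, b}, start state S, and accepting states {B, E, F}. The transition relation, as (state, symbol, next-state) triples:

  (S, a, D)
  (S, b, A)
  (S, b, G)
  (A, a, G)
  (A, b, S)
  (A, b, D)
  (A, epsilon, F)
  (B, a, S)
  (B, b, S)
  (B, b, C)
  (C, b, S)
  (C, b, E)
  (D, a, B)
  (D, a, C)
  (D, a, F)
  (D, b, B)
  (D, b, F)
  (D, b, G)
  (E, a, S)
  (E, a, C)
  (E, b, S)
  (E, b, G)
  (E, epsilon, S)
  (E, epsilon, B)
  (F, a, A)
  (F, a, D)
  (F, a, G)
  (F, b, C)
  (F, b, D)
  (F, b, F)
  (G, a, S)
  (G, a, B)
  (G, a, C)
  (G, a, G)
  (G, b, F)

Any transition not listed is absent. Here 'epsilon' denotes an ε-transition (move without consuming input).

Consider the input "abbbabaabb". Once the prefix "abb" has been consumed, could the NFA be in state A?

No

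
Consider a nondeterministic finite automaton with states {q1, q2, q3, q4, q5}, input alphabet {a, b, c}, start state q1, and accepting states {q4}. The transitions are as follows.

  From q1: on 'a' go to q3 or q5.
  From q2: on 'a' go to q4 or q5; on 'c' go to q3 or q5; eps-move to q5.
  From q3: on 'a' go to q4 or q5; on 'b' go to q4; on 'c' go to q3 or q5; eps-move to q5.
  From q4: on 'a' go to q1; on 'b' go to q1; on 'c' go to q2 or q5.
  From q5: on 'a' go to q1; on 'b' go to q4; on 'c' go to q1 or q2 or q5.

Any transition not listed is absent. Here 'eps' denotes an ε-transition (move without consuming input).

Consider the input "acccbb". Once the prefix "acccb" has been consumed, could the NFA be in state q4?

Yes

Start in {q1}.
Read 'a': q1→{q3, q5}; now {q3, q5}.
Read 'c': q3→{q3, q5}, q5→{q1, q2, q5}; now {q1, q2, q3, q5}.
Read 'c': q1→∅, q2→{q3, q5}, q3→{q3, q5}, q5→{q1, q2, q5}; now {q1, q2, q3, q5}.
Read 'c': q1→∅, q2→{q3, q5}, q3→{q3, q5}, q5→{q1, q2, q5}; now {q1, q2, q3, q5}.
Read 'b': q1→∅, q2→∅, q3→{q4}, q5→{q4}; now {q4}.
State q4 is in {q4}.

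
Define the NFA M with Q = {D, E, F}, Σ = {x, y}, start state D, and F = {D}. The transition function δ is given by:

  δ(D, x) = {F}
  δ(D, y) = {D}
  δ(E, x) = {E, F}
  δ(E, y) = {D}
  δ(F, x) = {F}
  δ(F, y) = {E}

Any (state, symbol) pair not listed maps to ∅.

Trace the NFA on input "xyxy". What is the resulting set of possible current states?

Start in {D}.
Read 'x': {D} → {F}.
Read 'y': {F} → {E}.
Read 'x': {E} → {E, F}.
Read 'y': {E, F} → {D, E}.

{D, E}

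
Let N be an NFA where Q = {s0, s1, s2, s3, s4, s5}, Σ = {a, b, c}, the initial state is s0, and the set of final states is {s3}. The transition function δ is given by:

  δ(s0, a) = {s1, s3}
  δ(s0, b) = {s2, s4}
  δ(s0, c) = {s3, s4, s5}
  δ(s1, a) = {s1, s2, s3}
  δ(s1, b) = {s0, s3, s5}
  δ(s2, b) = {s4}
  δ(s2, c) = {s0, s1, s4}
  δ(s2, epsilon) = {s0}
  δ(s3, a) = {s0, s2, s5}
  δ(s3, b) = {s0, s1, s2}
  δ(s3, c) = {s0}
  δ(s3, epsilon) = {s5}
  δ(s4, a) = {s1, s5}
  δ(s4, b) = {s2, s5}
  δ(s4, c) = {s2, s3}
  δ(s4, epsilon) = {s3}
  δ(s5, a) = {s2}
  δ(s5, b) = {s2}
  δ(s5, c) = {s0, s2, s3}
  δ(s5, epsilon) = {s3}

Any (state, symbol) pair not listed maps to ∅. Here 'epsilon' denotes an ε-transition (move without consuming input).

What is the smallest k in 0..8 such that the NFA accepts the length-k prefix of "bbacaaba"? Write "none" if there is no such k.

Start in {s0}.
Read 'b': {s0} → {s0, s2, s3, s4, s5}.
None of the earlier sets intersect F, but {s0, s2, s3, s4, s5} does.

1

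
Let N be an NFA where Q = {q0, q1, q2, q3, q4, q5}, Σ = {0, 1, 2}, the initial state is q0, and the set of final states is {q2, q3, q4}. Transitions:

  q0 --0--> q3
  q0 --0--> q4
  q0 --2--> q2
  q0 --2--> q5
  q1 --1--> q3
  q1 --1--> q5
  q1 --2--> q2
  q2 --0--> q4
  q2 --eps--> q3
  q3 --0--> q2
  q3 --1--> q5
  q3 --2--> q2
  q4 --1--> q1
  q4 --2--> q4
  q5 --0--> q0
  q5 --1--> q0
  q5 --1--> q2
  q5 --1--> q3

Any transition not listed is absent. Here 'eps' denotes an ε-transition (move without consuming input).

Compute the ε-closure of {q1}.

Begin with {q1}.
No ε-moves leave this set, so the closure equals the set itself.

{q1}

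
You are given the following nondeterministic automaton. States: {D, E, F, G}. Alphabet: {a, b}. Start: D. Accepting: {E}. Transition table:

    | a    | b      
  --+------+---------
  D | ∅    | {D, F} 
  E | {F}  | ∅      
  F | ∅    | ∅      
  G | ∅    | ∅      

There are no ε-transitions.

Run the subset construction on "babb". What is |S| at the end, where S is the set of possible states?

0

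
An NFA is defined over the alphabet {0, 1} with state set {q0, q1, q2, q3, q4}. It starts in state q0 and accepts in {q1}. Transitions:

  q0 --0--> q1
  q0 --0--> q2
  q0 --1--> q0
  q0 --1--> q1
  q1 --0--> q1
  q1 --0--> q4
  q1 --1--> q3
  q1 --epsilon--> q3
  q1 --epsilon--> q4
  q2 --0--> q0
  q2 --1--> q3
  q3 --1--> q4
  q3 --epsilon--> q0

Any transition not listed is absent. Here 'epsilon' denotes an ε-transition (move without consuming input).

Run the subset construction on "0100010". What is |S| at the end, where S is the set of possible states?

5

Start in {q0}.
Read '0': q0→{q1, q2}; union {q1, q2}; ε-closure = {q0, q1, q2, q3, q4}.
Read '1': q0→{q0, q1}, q1→{q3}, q2→{q3}, q3→{q4}, q4→∅; now {q0, q1, q3, q4}.
Read '0': q0→{q1, q2}, q1→{q1, q4}, q3→∅, q4→∅; union {q1, q2, q4}; ε-closure = {q0, q1, q2, q3, q4}.
Read '0': q0→{q1, q2}, q1→{q1, q4}, q2→{q0}, q3→∅, q4→∅; union {q0, q1, q2, q4}; ε-closure = {q0, q1, q2, q3, q4}.
Read '0': q0→{q1, q2}, q1→{q1, q4}, q2→{q0}, q3→∅, q4→∅; union {q0, q1, q2, q4}; ε-closure = {q0, q1, q2, q3, q4}.
Read '1': q0→{q0, q1}, q1→{q3}, q2→{q3}, q3→{q4}, q4→∅; now {q0, q1, q3, q4}.
Read '0': q0→{q1, q2}, q1→{q1, q4}, q3→∅, q4→∅; union {q1, q2, q4}; ε-closure = {q0, q1, q2, q3, q4}.
That set has 5 states.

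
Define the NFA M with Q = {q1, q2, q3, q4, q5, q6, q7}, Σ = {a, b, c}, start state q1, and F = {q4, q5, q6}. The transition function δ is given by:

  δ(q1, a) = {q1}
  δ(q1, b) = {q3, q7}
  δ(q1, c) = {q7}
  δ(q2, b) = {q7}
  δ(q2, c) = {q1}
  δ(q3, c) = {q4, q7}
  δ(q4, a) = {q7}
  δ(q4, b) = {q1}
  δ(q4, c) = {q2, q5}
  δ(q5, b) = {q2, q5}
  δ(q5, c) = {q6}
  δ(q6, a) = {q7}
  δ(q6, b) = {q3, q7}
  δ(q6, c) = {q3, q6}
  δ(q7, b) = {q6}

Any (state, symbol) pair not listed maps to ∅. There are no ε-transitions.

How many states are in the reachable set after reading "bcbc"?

3

Start in {q1}.
Read 'b': {q1} → {q3, q7}.
Read 'c': {q3, q7} → {q4, q7}.
Read 'b': {q4, q7} → {q1, q6}.
Read 'c': {q1, q6} → {q3, q6, q7}.
That set has 3 states.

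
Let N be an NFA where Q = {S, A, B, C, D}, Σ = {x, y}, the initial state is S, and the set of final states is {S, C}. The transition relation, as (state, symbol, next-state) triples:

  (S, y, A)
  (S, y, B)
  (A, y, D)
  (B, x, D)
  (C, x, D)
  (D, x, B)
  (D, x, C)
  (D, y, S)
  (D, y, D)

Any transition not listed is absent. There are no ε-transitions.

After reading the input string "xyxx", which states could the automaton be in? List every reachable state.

Start in {S}.
Read 'x': S→∅; now ∅.
The set is empty and remains empty for the remaining 3 symbols.

∅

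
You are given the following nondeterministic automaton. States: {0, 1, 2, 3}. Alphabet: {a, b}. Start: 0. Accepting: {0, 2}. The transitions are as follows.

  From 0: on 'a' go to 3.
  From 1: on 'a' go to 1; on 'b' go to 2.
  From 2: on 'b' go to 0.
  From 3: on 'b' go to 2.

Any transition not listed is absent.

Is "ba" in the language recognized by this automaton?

No

Start in {0}.
Read 'b': 0→∅; now ∅.
The set is empty and remains empty for the remaining 1 symbol.
The final set ∅ contains no accepting state.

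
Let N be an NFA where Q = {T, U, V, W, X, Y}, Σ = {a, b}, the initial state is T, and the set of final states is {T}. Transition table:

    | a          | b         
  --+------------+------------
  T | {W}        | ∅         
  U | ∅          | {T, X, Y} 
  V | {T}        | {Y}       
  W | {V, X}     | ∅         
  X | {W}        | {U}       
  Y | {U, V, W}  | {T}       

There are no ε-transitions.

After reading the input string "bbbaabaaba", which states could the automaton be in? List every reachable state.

Start in {T}.
Read 'b': T→∅; now ∅.
The set is empty and remains empty for the remaining 9 symbols.

∅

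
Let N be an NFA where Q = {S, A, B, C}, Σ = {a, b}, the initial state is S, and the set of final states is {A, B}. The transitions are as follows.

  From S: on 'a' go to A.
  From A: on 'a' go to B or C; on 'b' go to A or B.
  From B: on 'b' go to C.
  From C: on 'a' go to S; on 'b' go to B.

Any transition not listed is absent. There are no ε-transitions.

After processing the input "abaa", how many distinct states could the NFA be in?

Start in {S}.
Read 'a': S→{A}; now {A}.
Read 'b': A→{A, B}; now {A, B}.
Read 'a': A→{B, C}, B→∅; now {B, C}.
Read 'a': B→∅, C→{S}; now {S}.
That set has 1 state.

1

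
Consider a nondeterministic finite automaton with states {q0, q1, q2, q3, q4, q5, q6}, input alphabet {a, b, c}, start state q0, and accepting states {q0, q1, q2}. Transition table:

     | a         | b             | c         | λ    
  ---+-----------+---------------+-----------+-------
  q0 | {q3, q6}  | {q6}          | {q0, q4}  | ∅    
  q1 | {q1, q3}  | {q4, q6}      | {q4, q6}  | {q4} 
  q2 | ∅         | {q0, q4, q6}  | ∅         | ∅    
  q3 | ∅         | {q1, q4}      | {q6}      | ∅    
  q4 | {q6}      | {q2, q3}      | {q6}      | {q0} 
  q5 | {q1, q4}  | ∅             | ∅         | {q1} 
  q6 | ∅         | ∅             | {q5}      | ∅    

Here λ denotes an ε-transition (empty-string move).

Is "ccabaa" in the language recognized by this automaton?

Start in {q0}.
Read 'c': {q0} → {q0, q4}.
Read 'c': {q0, q4} → {q0, q4, q6}.
Read 'a': {q0, q4, q6} → {q3, q6}.
Read 'b': {q3, q6} → {q0, q1, q4}.
Read 'a': {q0, q1, q4} → {q0, q1, q3, q4, q6}.
Read 'a': {q0, q1, q3, q4, q6} → {q0, q1, q3, q4, q6}.
The final set {q0, q1, q3, q4, q6} contains the accepting states q0, q1.

Yes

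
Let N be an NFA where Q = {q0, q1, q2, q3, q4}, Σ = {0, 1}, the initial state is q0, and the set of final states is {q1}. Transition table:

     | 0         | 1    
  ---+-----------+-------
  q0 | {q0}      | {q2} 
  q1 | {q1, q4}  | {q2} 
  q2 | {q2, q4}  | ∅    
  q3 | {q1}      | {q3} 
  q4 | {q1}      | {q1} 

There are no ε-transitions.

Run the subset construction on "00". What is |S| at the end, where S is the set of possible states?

1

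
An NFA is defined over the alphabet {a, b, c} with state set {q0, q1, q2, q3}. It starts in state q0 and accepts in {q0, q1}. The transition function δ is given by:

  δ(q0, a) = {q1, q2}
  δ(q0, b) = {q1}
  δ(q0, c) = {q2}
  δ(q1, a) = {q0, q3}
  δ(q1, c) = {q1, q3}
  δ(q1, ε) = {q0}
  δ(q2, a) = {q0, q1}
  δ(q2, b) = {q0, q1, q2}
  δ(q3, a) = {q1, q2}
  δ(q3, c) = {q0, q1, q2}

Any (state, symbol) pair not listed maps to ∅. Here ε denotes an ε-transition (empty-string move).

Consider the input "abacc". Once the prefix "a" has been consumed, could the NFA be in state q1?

Yes

Start in {q0}.
Read 'a': q0→{q1, q2}; union {q1, q2}; ε-closure = {q0, q1, q2}.
State q1 is in {q0, q1, q2}.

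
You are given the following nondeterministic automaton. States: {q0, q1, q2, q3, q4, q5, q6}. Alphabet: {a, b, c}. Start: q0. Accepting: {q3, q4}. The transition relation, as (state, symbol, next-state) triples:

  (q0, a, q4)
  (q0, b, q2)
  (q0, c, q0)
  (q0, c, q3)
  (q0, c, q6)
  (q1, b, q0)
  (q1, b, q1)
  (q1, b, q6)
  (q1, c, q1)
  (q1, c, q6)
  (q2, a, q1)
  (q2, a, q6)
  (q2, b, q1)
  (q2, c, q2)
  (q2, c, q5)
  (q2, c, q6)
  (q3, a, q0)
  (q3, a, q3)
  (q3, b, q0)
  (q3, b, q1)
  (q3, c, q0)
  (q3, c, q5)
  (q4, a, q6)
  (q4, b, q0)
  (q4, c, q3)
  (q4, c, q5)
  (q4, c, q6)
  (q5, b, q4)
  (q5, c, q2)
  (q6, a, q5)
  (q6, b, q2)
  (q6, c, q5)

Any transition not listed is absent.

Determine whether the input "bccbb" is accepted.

Start in {q0}.
Read 'b': {q0} → {q2}.
Read 'c': {q2} → {q2, q5, q6}.
Read 'c': {q2, q5, q6} → {q2, q5, q6}.
Read 'b': {q2, q5, q6} → {q1, q2, q4}.
Read 'b': {q1, q2, q4} → {q0, q1, q6}.
The final set {q0, q1, q6} contains no accepting state.

No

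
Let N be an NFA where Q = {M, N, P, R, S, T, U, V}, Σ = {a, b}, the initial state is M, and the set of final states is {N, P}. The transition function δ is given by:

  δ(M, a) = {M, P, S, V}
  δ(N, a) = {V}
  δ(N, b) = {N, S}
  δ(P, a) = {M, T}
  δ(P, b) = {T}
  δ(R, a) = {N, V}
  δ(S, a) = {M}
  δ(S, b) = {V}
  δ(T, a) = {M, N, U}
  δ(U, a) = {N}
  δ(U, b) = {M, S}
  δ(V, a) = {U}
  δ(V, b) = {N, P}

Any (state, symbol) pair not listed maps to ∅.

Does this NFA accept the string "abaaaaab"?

Start in {M}.
Read 'a': {M} → {M, P, S, V}.
Read 'b': {M, P, S, V} → {N, P, T, V}.
Read 'a': {N, P, T, V} → {M, N, T, U, V}.
Read 'a': {M, N, T, U, V} → {M, N, P, S, U, V}.
Read 'a': {M, N, P, S, U, V} → {M, N, P, S, T, U, V}.
Read 'a': {M, N, P, S, T, U, V} → {M, N, P, S, T, U, V}.
Read 'a': {M, N, P, S, T, U, V} → {M, N, P, S, T, U, V}.
Read 'b': {M, N, P, S, T, U, V} → {M, N, P, S, T, V}.
The final set {M, N, P, S, T, V} contains the accepting states N, P.

Yes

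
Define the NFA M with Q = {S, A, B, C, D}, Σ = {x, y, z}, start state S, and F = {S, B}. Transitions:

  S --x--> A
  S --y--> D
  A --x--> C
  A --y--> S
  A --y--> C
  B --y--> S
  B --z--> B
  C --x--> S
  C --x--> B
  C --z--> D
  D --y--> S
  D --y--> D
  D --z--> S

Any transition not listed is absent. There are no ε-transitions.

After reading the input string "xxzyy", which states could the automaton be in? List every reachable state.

Start in {S}.
Read 'x': S→{A}; now {A}.
Read 'x': A→{C}; now {C}.
Read 'z': C→{D}; now {D}.
Read 'y': D→{S, D}; now {S, D}.
Read 'y': S→{D}, D→{S, D}; now {S, D}.

{S, D}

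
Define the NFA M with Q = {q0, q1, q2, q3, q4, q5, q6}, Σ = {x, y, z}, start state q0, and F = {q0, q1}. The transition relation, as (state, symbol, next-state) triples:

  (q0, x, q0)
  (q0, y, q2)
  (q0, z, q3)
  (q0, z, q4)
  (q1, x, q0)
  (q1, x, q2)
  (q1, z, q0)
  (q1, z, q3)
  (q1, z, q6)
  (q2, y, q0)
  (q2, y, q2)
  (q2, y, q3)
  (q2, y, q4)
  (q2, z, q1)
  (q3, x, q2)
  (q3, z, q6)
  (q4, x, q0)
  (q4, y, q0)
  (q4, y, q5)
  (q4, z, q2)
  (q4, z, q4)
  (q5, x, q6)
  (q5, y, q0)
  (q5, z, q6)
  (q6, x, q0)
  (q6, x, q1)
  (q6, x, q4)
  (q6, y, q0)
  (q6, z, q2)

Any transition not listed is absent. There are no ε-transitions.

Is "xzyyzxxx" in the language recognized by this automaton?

Yes

Start in {q0}.
Read 'x': q0→{q0}; now {q0}.
Read 'z': q0→{q3, q4}; now {q3, q4}.
Read 'y': q3→∅, q4→{q0, q5}; now {q0, q5}.
Read 'y': q0→{q2}, q5→{q0}; now {q0, q2}.
Read 'z': q0→{q3, q4}, q2→{q1}; now {q1, q3, q4}.
Read 'x': q1→{q0, q2}, q3→{q2}, q4→{q0}; now {q0, q2}.
Read 'x': q0→{q0}, q2→∅; now {q0}.
Read 'x': q0→{q0}; now {q0}.
The final set {q0} contains the accepting state q0.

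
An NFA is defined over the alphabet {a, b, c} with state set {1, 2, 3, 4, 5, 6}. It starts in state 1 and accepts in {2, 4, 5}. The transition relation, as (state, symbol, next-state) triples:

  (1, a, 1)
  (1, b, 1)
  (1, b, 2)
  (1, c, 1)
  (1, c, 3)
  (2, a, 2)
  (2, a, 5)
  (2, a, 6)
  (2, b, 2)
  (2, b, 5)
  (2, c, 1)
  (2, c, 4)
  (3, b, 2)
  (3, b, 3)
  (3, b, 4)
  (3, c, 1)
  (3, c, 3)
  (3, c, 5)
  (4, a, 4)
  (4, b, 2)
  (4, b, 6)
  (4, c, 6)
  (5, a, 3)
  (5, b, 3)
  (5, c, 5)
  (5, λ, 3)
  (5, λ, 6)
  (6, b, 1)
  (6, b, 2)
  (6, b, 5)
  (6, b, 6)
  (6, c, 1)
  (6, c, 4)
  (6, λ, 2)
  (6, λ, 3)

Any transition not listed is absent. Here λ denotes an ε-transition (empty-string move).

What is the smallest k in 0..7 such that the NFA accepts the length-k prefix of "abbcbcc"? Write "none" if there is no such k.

2

Start in {1}.
Read 'a': {1} → {1}.
Read 'b': {1} → {1, 2}.
None of the earlier sets intersect F, but {1, 2} does.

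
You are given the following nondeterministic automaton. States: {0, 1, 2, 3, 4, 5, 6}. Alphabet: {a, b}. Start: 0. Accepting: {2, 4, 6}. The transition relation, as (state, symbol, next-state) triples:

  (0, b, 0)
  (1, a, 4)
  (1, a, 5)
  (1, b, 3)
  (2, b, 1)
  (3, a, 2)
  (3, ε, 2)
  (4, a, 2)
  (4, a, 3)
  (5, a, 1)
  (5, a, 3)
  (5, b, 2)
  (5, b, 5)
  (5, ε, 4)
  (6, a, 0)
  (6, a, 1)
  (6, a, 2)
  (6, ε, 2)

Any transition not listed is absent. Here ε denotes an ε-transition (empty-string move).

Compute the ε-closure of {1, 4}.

Begin with {1, 4}.
No ε-moves leave this set, so the closure equals the set itself.

{1, 4}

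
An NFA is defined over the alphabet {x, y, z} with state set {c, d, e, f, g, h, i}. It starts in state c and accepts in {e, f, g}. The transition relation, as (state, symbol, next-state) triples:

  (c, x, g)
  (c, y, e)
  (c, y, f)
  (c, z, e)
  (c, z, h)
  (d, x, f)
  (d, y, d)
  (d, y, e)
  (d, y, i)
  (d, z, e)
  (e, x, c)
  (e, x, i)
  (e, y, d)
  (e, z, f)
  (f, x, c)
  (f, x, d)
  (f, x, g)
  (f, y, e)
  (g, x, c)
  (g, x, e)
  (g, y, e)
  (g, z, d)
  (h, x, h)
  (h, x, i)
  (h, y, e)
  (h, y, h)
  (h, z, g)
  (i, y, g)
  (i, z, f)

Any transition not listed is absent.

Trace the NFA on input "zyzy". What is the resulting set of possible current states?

Start in {c}.
Read 'z': c→{e, h}; now {e, h}.
Read 'y': e→{d}, h→{e, h}; now {d, e, h}.
Read 'z': d→{e}, e→{f}, h→{g}; now {e, f, g}.
Read 'y': e→{d}, f→{e}, g→{e}; now {d, e}.

{d, e}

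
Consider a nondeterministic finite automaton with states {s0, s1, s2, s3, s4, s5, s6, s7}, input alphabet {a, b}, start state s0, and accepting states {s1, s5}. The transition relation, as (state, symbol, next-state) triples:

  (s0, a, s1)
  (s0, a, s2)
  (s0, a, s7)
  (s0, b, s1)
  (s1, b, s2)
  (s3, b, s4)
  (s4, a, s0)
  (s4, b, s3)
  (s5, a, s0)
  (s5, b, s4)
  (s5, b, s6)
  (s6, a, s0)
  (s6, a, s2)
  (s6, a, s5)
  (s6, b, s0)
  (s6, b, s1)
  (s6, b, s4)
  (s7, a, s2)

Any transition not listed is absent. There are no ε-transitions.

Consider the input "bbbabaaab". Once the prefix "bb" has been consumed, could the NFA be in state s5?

No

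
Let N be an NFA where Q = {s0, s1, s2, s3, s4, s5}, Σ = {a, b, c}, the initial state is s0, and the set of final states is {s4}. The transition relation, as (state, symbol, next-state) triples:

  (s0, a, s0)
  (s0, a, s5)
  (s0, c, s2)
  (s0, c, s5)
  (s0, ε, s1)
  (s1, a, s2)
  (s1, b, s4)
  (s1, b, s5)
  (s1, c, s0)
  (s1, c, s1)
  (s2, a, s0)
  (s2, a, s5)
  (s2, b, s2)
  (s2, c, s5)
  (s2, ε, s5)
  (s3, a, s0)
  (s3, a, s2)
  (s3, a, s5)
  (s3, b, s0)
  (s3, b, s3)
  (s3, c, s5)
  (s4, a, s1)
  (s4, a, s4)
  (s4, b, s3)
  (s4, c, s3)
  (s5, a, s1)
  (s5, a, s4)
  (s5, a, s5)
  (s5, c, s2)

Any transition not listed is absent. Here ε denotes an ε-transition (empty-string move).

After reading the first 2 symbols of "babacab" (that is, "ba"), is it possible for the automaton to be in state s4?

Start: ε-closure({s0}) = {s0, s1}.
Read 'b': s0→∅, s1→{s4, s5}; now {s4, s5}.
Read 'a': s4→{s1, s4}, s5→{s1, s4, s5}; now {s1, s4, s5}.
State s4 is in {s1, s4, s5}.

Yes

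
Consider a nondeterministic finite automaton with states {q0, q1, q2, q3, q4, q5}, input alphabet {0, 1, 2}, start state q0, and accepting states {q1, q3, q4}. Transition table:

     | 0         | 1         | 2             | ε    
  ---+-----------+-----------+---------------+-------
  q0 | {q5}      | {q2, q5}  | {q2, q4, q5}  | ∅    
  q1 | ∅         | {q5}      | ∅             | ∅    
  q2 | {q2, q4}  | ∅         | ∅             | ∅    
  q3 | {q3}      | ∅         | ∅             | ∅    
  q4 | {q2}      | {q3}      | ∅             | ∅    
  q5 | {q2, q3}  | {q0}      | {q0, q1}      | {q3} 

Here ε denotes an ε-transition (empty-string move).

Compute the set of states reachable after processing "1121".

{q0, q3}

Start in {q0}.
Read '1': {q0} → {q2, q3, q5}.
Read '1': {q2, q3, q5} → {q0}.
Read '2': {q0} → {q2, q3, q4, q5}.
Read '1': {q2, q3, q4, q5} → {q0, q3}.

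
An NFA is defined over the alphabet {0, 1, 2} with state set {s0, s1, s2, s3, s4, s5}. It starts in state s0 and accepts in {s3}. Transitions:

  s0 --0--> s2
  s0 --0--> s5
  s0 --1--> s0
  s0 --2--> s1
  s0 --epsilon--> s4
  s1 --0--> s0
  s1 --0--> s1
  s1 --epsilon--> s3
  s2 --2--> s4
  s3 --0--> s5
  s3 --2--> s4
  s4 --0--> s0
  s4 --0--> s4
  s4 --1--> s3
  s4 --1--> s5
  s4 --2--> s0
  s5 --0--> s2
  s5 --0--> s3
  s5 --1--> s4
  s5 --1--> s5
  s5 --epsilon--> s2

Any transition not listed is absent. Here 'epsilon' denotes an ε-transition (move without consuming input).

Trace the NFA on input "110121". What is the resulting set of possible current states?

{s0, s2, s3, s4, s5}

Start: ε-closure({s0}) = {s0, s4}.
Read '1': s0→{s0}, s4→{s3, s5}; union {s0, s3, s5}; ε-closure = {s0, s2, s3, s4, s5}.
Read '1': s0→{s0}, s2→∅, s3→∅, s4→{s3, s5}, s5→{s4, s5}; union {s0, s3, s4, s5}; ε-closure = {s0, s2, s3, s4, s5}.
Read '0': s0→{s2, s5}, s2→∅, s3→{s5}, s4→{s0, s4}, s5→{s2, s3}; now {s0, s2, s3, s4, s5}.
Read '1': s0→{s0}, s2→∅, s3→∅, s4→{s3, s5}, s5→{s4, s5}; union {s0, s3, s4, s5}; ε-closure = {s0, s2, s3, s4, s5}.
Read '2': s0→{s1}, s2→{s4}, s3→{s4}, s4→{s0}, s5→∅; union {s0, s1, s4}; ε-closure = {s0, s1, s3, s4}.
Read '1': s0→{s0}, s1→∅, s3→∅, s4→{s3, s5}; union {s0, s3, s5}; ε-closure = {s0, s2, s3, s4, s5}.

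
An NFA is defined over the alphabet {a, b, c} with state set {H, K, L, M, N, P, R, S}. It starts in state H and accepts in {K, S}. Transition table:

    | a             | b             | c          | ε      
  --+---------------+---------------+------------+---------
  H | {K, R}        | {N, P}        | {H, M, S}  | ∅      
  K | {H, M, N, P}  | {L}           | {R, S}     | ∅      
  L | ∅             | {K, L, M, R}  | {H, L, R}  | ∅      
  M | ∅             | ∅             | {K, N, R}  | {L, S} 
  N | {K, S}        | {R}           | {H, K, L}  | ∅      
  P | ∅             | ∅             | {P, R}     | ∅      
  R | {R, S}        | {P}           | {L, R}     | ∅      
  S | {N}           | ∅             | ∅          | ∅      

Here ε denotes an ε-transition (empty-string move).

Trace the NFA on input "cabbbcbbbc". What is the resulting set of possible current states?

{H, K, L, N, P, R, S}

Start in {H}.
Read 'c': {H} → {H, L, M, S}.
Read 'a': {H, L, M, S} → {K, N, R}.
Read 'b': {K, N, R} → {L, P, R}.
Read 'b': {L, P, R} → {K, L, M, P, R, S}.
Read 'b': {K, L, M, P, R, S} → {K, L, M, P, R, S}.
Read 'c': {K, L, M, P, R, S} → {H, K, L, N, P, R, S}.
Read 'b': {H, K, L, N, P, R, S} → {K, L, M, N, P, R, S}.
Read 'b': {K, L, M, N, P, R, S} → {K, L, M, P, R, S}.
Read 'b': {K, L, M, P, R, S} → {K, L, M, P, R, S}.
Read 'c': {K, L, M, P, R, S} → {H, K, L, N, P, R, S}.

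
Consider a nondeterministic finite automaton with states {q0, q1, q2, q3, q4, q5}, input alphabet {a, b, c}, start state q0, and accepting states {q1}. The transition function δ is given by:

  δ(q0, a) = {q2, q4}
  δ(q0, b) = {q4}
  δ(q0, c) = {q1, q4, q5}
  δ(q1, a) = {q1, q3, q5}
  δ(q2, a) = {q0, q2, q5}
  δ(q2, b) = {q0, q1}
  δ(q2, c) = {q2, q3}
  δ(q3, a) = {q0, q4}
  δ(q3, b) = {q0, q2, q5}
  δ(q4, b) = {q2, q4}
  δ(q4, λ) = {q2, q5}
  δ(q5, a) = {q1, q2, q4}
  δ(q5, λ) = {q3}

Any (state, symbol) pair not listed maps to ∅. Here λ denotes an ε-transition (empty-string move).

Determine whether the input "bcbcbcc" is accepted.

No

Start in {q0}.
Read 'b': q0→{q4}; union {q4}; ε-closure = {q2, q3, q4, q5}.
Read 'c': q2→{q2, q3}, q3→∅, q4→∅, q5→∅; now {q2, q3}.
Read 'b': q2→{q0, q1}, q3→{q0, q2, q5}; union {q0, q1, q2, q5}; ε-closure = {q0, q1, q2, q3, q5}.
Read 'c': q0→{q1, q4, q5}, q1→∅, q2→{q2, q3}, q3→∅, q5→∅; now {q1, q2, q3, q4, q5}.
Read 'b': q1→∅, q2→{q0, q1}, q3→{q0, q2, q5}, q4→{q2, q4}, q5→∅; union {q0, q1, q2, q4, q5}; ε-closure = {q0, q1, q2, q3, q4, q5}.
Read 'c': q0→{q1, q4, q5}, q1→∅, q2→{q2, q3}, q3→∅, q4→∅, q5→∅; now {q1, q2, q3, q4, q5}.
Read 'c': q1→∅, q2→{q2, q3}, q3→∅, q4→∅, q5→∅; now {q2, q3}.
The final set {q2, q3} contains no accepting state.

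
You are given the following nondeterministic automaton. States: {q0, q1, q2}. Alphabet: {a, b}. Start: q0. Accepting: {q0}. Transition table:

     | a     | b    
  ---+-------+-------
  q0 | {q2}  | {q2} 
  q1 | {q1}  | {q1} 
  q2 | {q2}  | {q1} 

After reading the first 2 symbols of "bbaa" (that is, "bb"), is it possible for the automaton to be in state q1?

Start in {q0}.
Read 'b': q0→{q2}; now {q2}.
Read 'b': q2→{q1}; now {q1}.
State q1 is in {q1}.

Yes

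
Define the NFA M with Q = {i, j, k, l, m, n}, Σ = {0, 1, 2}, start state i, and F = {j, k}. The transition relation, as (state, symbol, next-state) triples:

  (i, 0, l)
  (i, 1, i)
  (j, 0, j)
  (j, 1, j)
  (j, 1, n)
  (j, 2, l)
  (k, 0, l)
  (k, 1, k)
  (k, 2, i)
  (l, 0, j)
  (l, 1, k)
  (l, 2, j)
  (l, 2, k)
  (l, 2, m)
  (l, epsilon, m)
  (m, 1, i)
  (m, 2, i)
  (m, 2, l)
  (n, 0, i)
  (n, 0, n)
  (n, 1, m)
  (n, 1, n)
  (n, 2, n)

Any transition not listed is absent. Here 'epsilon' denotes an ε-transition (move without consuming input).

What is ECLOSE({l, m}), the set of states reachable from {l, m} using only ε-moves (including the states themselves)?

Begin with {l, m}.
No ε-moves leave this set, so the closure equals the set itself.

{l, m}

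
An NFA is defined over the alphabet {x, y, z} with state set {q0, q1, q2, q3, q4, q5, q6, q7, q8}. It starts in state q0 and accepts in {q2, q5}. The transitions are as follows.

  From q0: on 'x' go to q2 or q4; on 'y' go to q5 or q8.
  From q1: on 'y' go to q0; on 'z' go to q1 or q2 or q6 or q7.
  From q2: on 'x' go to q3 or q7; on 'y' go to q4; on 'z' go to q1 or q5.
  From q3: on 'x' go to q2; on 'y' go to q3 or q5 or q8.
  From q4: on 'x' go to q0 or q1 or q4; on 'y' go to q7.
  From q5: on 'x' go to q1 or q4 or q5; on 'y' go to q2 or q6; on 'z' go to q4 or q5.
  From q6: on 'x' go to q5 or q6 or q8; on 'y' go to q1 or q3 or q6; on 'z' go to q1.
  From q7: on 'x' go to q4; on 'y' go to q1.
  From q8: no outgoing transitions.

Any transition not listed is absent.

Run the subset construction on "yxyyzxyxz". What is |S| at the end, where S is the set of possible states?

Start in {q0}.
Read 'y': {q0} → {q5, q8}.
Read 'x': {q5, q8} → {q1, q4, q5}.
Read 'y': {q1, q4, q5} → {q0, q2, q6, q7}.
Read 'y': {q0, q2, q6, q7} → {q1, q3, q4, q5, q6, q8}.
Read 'z': {q1, q3, q4, q5, q6, q8} → {q1, q2, q4, q5, q6, q7}.
Read 'x': {q1, q2, q4, q5, q6, q7} → {q0, q1, q3, q4, q5, q6, q7, q8}.
Read 'y': {q0, q1, q3, q4, q5, q6, q7, q8} → {q0, q1, q2, q3, q5, q6, q7, q8}.
Read 'x': {q0, q1, q2, q3, q5, q6, q7, q8} → {q1, q2, q3, q4, q5, q6, q7, q8}.
Read 'z': {q1, q2, q3, q4, q5, q6, q7, q8} → {q1, q2, q4, q5, q6, q7}.
That set has 6 states.

6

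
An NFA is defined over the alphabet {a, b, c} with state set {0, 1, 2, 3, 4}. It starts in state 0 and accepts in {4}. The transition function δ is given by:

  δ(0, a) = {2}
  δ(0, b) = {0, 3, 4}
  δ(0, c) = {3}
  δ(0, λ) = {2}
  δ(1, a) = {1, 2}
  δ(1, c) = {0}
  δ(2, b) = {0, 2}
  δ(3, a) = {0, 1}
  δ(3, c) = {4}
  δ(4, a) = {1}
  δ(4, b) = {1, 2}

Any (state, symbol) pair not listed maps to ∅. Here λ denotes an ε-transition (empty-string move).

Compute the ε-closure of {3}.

{3}

Begin with {3}.
No ε-moves leave this set, so the closure equals the set itself.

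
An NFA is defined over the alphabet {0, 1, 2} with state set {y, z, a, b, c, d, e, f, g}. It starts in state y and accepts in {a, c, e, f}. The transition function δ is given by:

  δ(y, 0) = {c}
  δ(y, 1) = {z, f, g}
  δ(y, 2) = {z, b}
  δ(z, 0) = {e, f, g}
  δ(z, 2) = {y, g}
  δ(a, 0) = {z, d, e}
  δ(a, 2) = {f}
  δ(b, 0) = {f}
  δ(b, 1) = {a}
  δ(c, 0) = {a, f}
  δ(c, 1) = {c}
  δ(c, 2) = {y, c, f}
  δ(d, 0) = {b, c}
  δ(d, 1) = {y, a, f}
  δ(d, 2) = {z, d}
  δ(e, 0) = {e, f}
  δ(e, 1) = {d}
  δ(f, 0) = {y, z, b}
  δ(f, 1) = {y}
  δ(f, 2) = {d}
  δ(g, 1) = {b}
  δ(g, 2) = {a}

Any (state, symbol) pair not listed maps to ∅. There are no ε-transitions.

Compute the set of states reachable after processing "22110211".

{y, z, a, b, c, f, g}

Start in {y}.
Read '2': {y} → {z, b}.
Read '2': {z, b} → {y, g}.
Read '1': {y, g} → {z, b, f, g}.
Read '1': {z, b, f, g} → {y, a, b}.
Read '0': {y, a, b} → {z, c, d, e, f}.
Read '2': {z, c, d, e, f} → {y, z, c, d, f, g}.
Read '1': {y, z, c, d, f, g} → {y, z, a, b, c, f, g}.
Read '1': {y, z, a, b, c, f, g} → {y, z, a, b, c, f, g}.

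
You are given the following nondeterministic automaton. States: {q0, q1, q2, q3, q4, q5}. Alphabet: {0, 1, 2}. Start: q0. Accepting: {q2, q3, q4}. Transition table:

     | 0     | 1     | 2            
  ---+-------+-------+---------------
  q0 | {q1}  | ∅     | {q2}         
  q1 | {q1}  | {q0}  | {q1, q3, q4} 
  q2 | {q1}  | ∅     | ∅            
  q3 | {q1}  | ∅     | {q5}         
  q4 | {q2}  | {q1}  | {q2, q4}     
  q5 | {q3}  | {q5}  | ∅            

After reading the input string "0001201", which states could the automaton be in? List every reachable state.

{q0}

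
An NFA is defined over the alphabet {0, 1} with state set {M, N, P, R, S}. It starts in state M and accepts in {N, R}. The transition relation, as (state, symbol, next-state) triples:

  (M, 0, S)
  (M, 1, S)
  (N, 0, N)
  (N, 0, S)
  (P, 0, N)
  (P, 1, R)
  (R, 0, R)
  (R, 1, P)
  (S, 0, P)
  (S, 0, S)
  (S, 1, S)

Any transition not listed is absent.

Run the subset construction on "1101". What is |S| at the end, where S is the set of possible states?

Start in {M}.
Read '1': M→{S}; now {S}.
Read '1': S→{S}; now {S}.
Read '0': S→{P, S}; now {P, S}.
Read '1': P→{R}, S→{S}; now {R, S}.
That set has 2 states.

2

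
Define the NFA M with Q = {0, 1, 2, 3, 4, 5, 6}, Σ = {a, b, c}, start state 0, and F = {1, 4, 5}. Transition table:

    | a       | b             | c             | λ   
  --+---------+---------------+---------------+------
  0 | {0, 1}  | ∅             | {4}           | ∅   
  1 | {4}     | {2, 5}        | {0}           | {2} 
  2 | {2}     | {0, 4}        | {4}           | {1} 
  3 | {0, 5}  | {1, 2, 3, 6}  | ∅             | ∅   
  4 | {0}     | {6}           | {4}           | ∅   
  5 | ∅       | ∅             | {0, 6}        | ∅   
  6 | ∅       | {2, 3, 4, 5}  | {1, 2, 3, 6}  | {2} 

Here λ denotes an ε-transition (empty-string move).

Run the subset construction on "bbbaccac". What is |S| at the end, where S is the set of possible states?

0

Start in {0}.
Read 'b': {0} → ∅.
The set is empty and remains empty for the remaining 7 symbols.
That set has 0 states.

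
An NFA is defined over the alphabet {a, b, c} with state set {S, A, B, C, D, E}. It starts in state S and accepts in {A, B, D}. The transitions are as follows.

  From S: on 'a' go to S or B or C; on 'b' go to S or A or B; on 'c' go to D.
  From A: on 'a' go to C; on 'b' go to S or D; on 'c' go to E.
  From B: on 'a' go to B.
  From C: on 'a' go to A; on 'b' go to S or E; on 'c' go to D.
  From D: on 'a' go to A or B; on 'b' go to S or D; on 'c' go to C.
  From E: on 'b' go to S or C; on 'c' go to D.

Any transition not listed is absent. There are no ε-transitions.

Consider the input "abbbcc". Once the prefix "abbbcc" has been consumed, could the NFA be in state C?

Start in {S}.
Read 'a': S→{S, B, C}; now {S, B, C}.
Read 'b': S→{S, A, B}, B→∅, C→{S, E}; now {S, A, B, E}.
Read 'b': S→{S, A, B}, A→{S, D}, B→∅, E→{S, C}; now {S, A, B, C, D}.
Read 'b': S→{S, A, B}, A→{S, D}, B→∅, C→{S, E}, D→{S, D}; now {S, A, B, D, E}.
Read 'c': S→{D}, A→{E}, B→∅, D→{C}, E→{D}; now {C, D, E}.
Read 'c': C→{D}, D→{C}, E→{D}; now {C, D}.
State C is in {C, D}.

Yes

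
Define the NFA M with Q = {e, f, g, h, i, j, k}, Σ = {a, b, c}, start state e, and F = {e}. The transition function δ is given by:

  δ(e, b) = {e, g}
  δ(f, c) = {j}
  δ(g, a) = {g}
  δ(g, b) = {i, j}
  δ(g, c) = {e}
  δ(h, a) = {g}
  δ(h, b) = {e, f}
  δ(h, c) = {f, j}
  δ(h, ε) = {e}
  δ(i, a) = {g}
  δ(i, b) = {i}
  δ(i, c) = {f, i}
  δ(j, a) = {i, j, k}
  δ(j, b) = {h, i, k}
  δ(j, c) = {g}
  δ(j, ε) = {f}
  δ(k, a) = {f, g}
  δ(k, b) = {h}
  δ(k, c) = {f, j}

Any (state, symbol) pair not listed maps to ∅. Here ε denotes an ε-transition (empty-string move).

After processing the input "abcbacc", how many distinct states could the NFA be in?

Start in {e}.
Read 'a': {e} → ∅.
The set is empty and remains empty for the remaining 6 symbols.
That set has 0 states.

0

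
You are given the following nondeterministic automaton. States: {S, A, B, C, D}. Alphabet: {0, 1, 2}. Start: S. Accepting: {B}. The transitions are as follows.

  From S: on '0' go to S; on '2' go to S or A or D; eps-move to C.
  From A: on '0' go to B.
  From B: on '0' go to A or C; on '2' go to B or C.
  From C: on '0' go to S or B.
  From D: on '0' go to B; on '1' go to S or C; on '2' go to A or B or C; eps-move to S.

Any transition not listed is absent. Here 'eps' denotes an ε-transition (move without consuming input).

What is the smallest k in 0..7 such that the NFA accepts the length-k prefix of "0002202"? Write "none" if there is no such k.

Start: ε-closure({S}) = {S, C}.
Read '0': S→{S}, C→{S, B}; union {S, B}; ε-closure = {S, B, C}.
None of the earlier sets intersect F, but {S, B, C} does.

1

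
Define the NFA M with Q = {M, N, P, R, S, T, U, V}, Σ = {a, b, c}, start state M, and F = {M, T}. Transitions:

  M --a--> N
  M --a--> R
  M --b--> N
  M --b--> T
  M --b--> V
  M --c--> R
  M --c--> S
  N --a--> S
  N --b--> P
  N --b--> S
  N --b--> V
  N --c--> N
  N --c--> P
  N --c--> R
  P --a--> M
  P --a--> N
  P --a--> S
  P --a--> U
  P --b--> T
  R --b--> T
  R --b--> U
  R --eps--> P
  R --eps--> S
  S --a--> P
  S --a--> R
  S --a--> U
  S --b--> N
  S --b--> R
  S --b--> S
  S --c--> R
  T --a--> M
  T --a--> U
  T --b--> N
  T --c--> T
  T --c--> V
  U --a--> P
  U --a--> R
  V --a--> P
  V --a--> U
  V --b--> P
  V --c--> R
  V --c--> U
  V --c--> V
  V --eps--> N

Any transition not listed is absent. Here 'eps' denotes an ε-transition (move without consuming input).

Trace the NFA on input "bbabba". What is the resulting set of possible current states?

Start in {M}.
Read 'b': M→{N, T, V}; now {N, T, V}.
Read 'b': N→{P, S, V}, T→{N}, V→{P}; now {N, P, S, V}.
Read 'a': N→{S}, P→{M, N, S, U}, S→{P, R, U}, V→{P, U}; now {M, N, P, R, S, U}.
Read 'b': M→{N, T, V}, N→{P, S, V}, P→{T}, R→{T, U}, S→{N, R, S}, U→∅; now {N, P, R, S, T, U, V}.
Read 'b': N→{P, S, V}, P→{T}, R→{T, U}, S→{N, R, S}, T→{N}, U→∅, V→{P}; now {N, P, R, S, T, U, V}.
Read 'a': N→{S}, P→{M, N, S, U}, R→∅, S→{P, R, U}, T→{M, U}, U→{P, R}, V→{P, U}; now {M, N, P, R, S, U}.

{M, N, P, R, S, U}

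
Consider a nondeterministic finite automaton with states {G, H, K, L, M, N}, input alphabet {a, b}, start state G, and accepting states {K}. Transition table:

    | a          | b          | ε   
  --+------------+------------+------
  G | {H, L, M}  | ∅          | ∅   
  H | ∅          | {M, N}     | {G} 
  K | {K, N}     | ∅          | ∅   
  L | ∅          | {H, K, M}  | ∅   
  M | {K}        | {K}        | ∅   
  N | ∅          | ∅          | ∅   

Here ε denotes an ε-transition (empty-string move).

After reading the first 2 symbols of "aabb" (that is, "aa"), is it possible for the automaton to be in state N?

No

Start in {G}.
Read 'a': {G} → {G, H, L, M}.
Read 'a': {G, H, L, M} → {G, H, K, L, M}.
State N is not in {G, H, K, L, M}.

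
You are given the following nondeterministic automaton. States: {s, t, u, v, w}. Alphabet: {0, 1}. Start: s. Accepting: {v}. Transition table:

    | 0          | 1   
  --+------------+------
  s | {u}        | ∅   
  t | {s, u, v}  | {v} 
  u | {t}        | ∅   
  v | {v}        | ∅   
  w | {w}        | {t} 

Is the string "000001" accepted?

Start in {s}.
Read '0': {s} → {u}.
Read '0': {u} → {t}.
Read '0': {t} → {s, u, v}.
Read '0': {s, u, v} → {t, u, v}.
Read '0': {t, u, v} → {s, t, u, v}.
Read '1': {s, t, u, v} → {v}.
The final set {v} contains the accepting state v.

Yes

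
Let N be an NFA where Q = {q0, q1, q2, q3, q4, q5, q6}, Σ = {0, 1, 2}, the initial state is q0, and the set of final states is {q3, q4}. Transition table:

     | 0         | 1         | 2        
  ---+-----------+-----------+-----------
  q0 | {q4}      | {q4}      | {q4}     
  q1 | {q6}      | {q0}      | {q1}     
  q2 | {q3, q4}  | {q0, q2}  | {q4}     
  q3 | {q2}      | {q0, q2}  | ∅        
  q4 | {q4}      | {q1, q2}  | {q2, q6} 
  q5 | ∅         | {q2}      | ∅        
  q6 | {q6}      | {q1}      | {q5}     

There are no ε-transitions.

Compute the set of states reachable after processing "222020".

Start in {q0}.
Read '2': {q0} → {q4}.
Read '2': {q4} → {q2, q6}.
Read '2': {q2, q6} → {q4, q5}.
Read '0': {q4, q5} → {q4}.
Read '2': {q4} → {q2, q6}.
Read '0': {q2, q6} → {q3, q4, q6}.

{q3, q4, q6}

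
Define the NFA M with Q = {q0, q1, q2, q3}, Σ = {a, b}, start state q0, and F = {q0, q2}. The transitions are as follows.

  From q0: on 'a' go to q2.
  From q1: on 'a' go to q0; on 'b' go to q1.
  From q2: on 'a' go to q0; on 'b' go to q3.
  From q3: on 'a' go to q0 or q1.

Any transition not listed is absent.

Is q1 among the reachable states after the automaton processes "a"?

Start in {q0}.
Read 'a': q0→{q2}; now {q2}.
State q1 is not in {q2}.

No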